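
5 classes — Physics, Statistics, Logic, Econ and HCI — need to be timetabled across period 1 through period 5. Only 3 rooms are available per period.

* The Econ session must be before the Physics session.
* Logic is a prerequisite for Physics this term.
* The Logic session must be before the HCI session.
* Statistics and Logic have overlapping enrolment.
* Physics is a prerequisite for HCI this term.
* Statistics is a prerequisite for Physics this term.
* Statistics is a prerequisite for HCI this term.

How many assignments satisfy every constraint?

Splitting on Physics: it can be period 3 (8), period 4 (18). Listing each branch's schedules as (Statistics, Logic, Econ, HCI) by period number:
Physics=period 3: (1,2,1,4) (1,2,1,5) (1,2,2,4) (1,2,2,5) (2,1,1,4) (2,1,1,5) (2,1,2,4) (2,1,2,5) — 8.
Physics=period 4: (1,2,1,5) (1,2,2,5) (1,2,3,5) (1,3,1,5) (1,3,2,5) (1,3,3,5) (2,1,1,5) (2,1,2,5) (2,1,3,5) (2,3,1,5) (2,3,2,5) (2,3,3,5) (3,1,1,5) (3,1,2,5) (3,1,3,5) (3,2,1,5) (3,2,2,5) (3,2,3,5) — 18.
Summing: 8 + 18 = 26.

26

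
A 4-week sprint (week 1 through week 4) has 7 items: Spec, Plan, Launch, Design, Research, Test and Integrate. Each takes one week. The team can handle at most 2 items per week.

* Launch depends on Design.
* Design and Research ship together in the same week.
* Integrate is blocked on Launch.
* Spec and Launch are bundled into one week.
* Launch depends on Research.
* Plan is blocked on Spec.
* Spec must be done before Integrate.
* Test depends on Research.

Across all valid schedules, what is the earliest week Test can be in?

week 2

Precedence pushes Test to at least week 2.
Test at week 2 is achievable: Test in week 2, Design in week 1, Spec in week 3, Integrate in week 4, Research in week 1, Plan in week 4, Launch in week 3.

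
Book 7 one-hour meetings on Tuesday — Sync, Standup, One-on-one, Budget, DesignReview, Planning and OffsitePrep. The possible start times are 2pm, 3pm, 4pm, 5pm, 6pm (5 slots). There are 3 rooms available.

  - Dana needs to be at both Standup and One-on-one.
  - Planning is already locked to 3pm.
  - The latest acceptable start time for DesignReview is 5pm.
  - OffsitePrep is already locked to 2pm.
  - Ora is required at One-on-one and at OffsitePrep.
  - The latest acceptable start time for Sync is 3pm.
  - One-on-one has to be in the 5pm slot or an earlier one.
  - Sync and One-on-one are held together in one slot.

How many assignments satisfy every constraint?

47

Splitting on Standup: it can be 2pm (11), 4pm (12), 5pm (12), 6pm (12). Listing each branch's schedules as (Sync, One-on-one, Budget, DesignReview, Planning, OffsitePrep):
Standup=2pm: (3pm,3pm,2pm,4pm,3pm,2pm) (3pm,3pm,2pm,5pm,3pm,2pm) (3pm,3pm,4pm,2pm,3pm,2pm) (3pm,3pm,4pm,4pm,3pm,2pm) (3pm,3pm,4pm,5pm,3pm,2pm) (3pm,3pm,5pm,2pm,3pm,2pm) (3pm,3pm,5pm,4pm,3pm,2pm) (3pm,3pm,5pm,5pm,3pm,2pm) (3pm,3pm,6pm,2pm,3pm,2pm) (3pm,3pm,6pm,4pm,3pm,2pm) (3pm,3pm,6pm,5pm,3pm,2pm) — 11.
Standup=4pm: (3pm,3pm,2pm,2pm,3pm,2pm) (3pm,3pm,2pm,4pm,3pm,2pm) (3pm,3pm,2pm,5pm,3pm,2pm) (3pm,3pm,4pm,2pm,3pm,2pm) (3pm,3pm,4pm,4pm,3pm,2pm) (3pm,3pm,4pm,5pm,3pm,2pm) (3pm,3pm,5pm,2pm,3pm,2pm) (3pm,3pm,5pm,4pm,3pm,2pm) (3pm,3pm,5pm,5pm,3pm,2pm) (3pm,3pm,6pm,2pm,3pm,2pm) (3pm,3pm,6pm,4pm,3pm,2pm) (3pm,3pm,6pm,5pm,3pm,2pm) — 12.
Standup=5pm: (3pm,3pm,2pm,2pm,3pm,2pm) (3pm,3pm,2pm,4pm,3pm,2pm) (3pm,3pm,2pm,5pm,3pm,2pm) (3pm,3pm,4pm,2pm,3pm,2pm) (3pm,3pm,4pm,4pm,3pm,2pm) (3pm,3pm,4pm,5pm,3pm,2pm) (3pm,3pm,5pm,2pm,3pm,2pm) (3pm,3pm,5pm,4pm,3pm,2pm) (3pm,3pm,5pm,5pm,3pm,2pm) (3pm,3pm,6pm,2pm,3pm,2pm) (3pm,3pm,6pm,4pm,3pm,2pm) (3pm,3pm,6pm,5pm,3pm,2pm) — 12.
Standup=6pm: (3pm,3pm,2pm,2pm,3pm,2pm) (3pm,3pm,2pm,4pm,3pm,2pm) (3pm,3pm,2pm,5pm,3pm,2pm) (3pm,3pm,4pm,2pm,3pm,2pm) (3pm,3pm,4pm,4pm,3pm,2pm) (3pm,3pm,4pm,5pm,3pm,2pm) (3pm,3pm,5pm,2pm,3pm,2pm) (3pm,3pm,5pm,4pm,3pm,2pm) (3pm,3pm,5pm,5pm,3pm,2pm) (3pm,3pm,6pm,2pm,3pm,2pm) (3pm,3pm,6pm,4pm,3pm,2pm) (3pm,3pm,6pm,5pm,3pm,2pm) — 12.
Summing: 11 + 12 + 12 + 12 = 47.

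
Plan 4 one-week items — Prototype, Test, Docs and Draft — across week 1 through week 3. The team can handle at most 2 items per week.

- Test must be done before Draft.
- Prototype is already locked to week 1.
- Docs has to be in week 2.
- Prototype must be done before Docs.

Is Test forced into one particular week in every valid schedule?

No

Test can be week 1 (e.g. Test in week 1, Docs in week 2, Draft in week 2, Prototype in week 1) or week 2 (e.g. Docs -> week 2, Prototype -> week 1, Test -> week 2, Draft -> week 3).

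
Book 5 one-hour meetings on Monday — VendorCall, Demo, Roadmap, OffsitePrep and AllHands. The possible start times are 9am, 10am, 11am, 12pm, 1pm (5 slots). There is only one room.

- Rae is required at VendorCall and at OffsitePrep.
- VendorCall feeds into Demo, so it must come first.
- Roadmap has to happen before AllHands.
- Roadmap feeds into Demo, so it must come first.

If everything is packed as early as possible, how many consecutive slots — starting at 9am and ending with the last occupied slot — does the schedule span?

The precedence chain requires at least 2 distinct slots.
With at most 1 per slot and 5 meetings, at least 5 slots are needed.
5 works (last occupied slot: 1pm): for example VendorCall -> 10am, Roadmap -> 9am, Demo -> 11am, OffsitePrep -> 1pm, AllHands -> 12pm.

5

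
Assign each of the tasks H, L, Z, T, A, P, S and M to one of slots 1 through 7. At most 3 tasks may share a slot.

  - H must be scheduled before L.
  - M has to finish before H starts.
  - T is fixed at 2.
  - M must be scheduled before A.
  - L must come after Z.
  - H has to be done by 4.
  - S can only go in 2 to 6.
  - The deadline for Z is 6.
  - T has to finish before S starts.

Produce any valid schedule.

H -> 2, A -> 2, P -> 1, Z -> 1, M -> 1, L -> 3, S -> 3, T -> 2

Checking: M(1) before H(2); M(1) before A(2); H(2) before L(3); T(2) before S(3); Z(1) before L(3); T=2 in [2,2]; Z=1 in [1,6]; S=3 in [2,6]; H=2 in [1,4]; max 3 per slot (cap 3).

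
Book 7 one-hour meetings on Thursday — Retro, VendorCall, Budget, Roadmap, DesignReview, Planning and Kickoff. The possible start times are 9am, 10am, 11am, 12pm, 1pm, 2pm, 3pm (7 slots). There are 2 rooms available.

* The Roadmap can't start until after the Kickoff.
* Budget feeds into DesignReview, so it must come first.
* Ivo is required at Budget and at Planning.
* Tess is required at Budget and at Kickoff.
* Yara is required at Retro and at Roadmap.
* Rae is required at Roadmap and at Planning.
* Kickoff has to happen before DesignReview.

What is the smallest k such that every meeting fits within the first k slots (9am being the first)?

The precedence chain requires at least 2 distinct slots.
With at most 2 per slot and 7 meetings, at least 4 slots are needed.
4 works (last occupied slot: 12pm): for example Roadmap in 10am, Budget in 10am, Retro in 9am, Planning in 12pm, VendorCall in 11am, Kickoff in 9am, DesignReview in 11am.

4 slots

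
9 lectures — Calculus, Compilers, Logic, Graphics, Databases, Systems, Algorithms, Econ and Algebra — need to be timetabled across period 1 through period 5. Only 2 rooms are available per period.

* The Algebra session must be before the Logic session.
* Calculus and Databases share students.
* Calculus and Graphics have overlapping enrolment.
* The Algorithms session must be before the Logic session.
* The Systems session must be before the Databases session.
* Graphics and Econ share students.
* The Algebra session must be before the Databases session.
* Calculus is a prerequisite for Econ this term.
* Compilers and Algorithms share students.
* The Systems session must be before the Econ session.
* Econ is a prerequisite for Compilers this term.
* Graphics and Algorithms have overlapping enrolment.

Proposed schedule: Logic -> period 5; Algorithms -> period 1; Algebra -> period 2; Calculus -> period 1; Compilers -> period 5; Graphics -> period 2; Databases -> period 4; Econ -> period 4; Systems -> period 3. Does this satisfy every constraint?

The Algebra session must be before the Databases session — holds.
Graphics and Algorithms have overlapping enrolment — holds.
The Algorithms session must be before the Logic session — holds.
Econ is a prerequisite for Compilers this term — holds.
Graphics and Econ share students — holds.
The Systems session must be before the Econ session — holds.
Calculus is a prerequisite for Econ this term — holds.
Only 2 rooms are available per period — holds.
Calculus and Databases share students — holds.
Compilers and Algorithms share students — holds.
The Algebra session must be before the Logic session — holds.
The Systems session must be before the Databases session — holds.
Calculus and Graphics have overlapping enrolment — holds.

Valid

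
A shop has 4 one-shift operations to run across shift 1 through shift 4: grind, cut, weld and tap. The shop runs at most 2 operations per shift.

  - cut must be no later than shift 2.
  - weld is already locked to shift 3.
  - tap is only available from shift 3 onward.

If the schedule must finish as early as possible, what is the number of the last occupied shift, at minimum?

With at most 2 per shift and 4 operations, at least 2 shifts are needed.
weld can't be placed before shift 3, so the schedule must run through at least shift 3.
3 works (last occupied shift: shift 3): for example weld -> shift 3, tap -> shift 3, grind -> shift 1, cut -> shift 1.

3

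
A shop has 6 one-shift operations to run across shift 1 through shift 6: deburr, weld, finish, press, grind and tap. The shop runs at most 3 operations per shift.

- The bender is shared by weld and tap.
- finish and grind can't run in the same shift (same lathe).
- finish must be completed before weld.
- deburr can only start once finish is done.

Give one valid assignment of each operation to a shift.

finish=shift 1; deburr=shift 2; grind=shift 2; press=shift 1; weld=shift 2; tap=shift 1

Checking: finish(shift 1) before weld(shift 2); finish(shift 1) before deburr(shift 2); finish(shift 1) != grind(shift 2); weld(shift 2) != tap(shift 1); max 3 per shift (cap 3).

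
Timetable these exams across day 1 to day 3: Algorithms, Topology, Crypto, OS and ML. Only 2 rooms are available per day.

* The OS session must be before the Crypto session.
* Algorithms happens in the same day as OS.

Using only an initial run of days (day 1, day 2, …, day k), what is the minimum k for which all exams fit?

The precedence chain requires at least 2 distinct days.
With at most 2 per day and 5 exams, at least 3 days are needed.
3 works (last occupied day: day 3): for example Topology in day 2, OS in day 1, ML in day 3, Crypto in day 2, Algorithms in day 1.

3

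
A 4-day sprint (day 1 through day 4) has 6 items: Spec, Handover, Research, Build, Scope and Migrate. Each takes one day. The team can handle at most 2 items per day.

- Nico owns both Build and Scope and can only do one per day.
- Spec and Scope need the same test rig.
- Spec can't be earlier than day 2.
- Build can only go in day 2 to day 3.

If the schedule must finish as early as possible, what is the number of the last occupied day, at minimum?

day 3

With at most 2 per day and 6 work items, at least 3 days are needed.
Spec can't be placed before day 2, so the schedule must run through at least day 2.
3 works (last occupied day: day 3): for example Migrate -> day 3, Scope -> day 3, Build -> day 2, Spec -> day 2, Research -> day 1, Handover -> day 1.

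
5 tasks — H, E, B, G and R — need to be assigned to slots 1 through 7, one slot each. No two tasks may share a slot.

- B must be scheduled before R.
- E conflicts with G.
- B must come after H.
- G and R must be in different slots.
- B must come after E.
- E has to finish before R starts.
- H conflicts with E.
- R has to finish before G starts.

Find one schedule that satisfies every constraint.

G=5, B=3, E=1, R=4, H=2

Checking: B(3) before R(4); E(1) before R(4); H(2) before B(3); R(4) before G(5); E(1) before B(3); H(2) != E(1); E(1) != G(5); G(5) != R(4); max 1 per slot (cap 1).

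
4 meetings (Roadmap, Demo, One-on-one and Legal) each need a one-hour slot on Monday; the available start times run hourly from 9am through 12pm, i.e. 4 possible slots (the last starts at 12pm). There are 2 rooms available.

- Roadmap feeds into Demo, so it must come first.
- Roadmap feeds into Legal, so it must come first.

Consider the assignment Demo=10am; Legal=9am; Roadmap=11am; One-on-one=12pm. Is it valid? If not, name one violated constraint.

There are 2 rooms available — holds.
Roadmap feeds into Legal, so it must come first — violated.
Roadmap feeds into Demo, so it must come first — violated.

Invalid. Roadmap feeds into Legal, so it must come first.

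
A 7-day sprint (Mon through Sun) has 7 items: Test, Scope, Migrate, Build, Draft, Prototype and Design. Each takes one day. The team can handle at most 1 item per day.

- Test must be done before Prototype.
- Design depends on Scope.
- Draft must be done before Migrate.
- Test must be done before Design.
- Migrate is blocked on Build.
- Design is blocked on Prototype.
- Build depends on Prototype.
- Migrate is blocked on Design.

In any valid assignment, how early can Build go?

Precedence pushes Build to at least Wed; downstream work caps Build at Sat.
Build at Wed is achievable: Design=Fri, Test=Mon, Scope=Thu, Draft=Sat, Prototype=Tue, Migrate=Sun, Build=Wed.

Wed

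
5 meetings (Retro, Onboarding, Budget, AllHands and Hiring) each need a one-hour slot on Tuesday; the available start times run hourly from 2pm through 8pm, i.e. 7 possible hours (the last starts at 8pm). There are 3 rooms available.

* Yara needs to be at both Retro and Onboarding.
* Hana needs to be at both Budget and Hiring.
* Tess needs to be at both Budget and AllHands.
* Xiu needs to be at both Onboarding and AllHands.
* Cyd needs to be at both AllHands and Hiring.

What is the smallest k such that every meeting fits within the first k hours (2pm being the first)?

With at most 3 per hour and 5 meetings, at least 2 hours are needed.
Could 2 hours be enough, i.e. nothing placed later than 3pm? No: Budget, AllHands and Hiring must all be in different hours (Budget/AllHands can't share; Budget/Hiring can't share; AllHands/Hiring can't share), but only 2 hours are available: 3 meetings can't fit in 2 distinct hours.
So 2 hours is not enough.
3 works (last occupied hour: 4pm): for example Retro=2pm, Hiring=3pm, Budget=2pm, AllHands=4pm, Onboarding=3pm.

3 hours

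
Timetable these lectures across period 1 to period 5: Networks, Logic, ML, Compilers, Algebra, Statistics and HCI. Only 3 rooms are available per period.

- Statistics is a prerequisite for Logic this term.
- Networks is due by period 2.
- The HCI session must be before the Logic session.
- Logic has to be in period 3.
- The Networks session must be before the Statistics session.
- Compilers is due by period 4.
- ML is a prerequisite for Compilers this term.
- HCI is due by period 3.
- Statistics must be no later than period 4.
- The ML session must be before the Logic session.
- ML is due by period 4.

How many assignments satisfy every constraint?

44

Splitting on ML: it can be period 1 (26), period 2 (18). Listing each branch's schedules as (Networks, Logic, Compilers, Algebra, Statistics, HCI) by period number:
ML=period 1: (1,3,2,1,2,2) (1,3,2,2,2,1) (1,3,2,3,2,1) (1,3,2,3,2,2) (1,3,2,4,2,1) (1,3,2,4,2,2) (1,3,2,5,2,1) (1,3,2,5,2,2) (1,3,3,1,2,2) (1,3,3,2,2,1) (1,3,3,2,2,2) (1,3,3,3,2,1) (1,3,3,3,2,2) (1,3,3,4,2,1) (1,3,3,4,2,2) (1,3,3,5,2,1) (1,3,3,5,2,2) (1,3,4,1,2,2) (1,3,4,2,2,1) (1,3,4,2,2,2) (1,3,4,3,2,1) (1,3,4,3,2,2) (1,3,4,4,2,1) (1,3,4,4,2,2) (1,3,4,5,2,1) (1,3,4,5,2,2) — 26.
ML=period 2: (1,3,3,1,2,1) (1,3,3,1,2,2) (1,3,3,2,2,1) (1,3,3,3,2,1) (1,3,3,3,2,2) (1,3,3,4,2,1) (1,3,3,4,2,2) (1,3,3,5,2,1) (1,3,3,5,2,2) (1,3,4,1,2,1) (1,3,4,1,2,2) (1,3,4,2,2,1) (1,3,4,3,2,1) (1,3,4,3,2,2) (1,3,4,4,2,1) (1,3,4,4,2,2) (1,3,4,5,2,1) (1,3,4,5,2,2) — 18.
Summing: 26 + 18 = 44.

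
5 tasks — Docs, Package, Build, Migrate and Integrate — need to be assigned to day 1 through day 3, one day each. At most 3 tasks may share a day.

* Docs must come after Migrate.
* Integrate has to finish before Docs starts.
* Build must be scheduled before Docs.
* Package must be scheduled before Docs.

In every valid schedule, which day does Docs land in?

day 3

Precedence pushes Docs to at least day 2.
So Docs is pinned to day 3.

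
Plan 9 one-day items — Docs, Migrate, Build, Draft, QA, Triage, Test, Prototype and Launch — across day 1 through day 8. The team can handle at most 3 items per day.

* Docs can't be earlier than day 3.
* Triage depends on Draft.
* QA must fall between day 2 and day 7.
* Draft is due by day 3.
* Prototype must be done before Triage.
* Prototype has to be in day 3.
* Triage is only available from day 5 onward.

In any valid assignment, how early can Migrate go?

day 1

Migrate at day 1 is achievable: Launch=day 2, QA=day 2, Build=day 1, Test=day 2, Triage=day 5, Draft=day 1, Migrate=day 1, Docs=day 3, Prototype=day 3.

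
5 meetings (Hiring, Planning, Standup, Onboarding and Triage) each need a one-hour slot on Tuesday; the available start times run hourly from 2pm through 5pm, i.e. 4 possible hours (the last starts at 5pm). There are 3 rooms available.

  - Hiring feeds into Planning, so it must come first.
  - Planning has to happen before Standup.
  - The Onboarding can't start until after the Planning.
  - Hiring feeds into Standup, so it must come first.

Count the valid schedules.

24

Splitting on Hiring: it can be 2pm (20), 3pm (4). Listing each branch's schedules as (Planning, Standup, Onboarding, Triage):
Hiring=2pm: (3pm,4pm,4pm,2pm) (3pm,4pm,4pm,3pm) (3pm,4pm,4pm,4pm) (3pm,4pm,4pm,5pm) (3pm,4pm,5pm,2pm) (3pm,4pm,5pm,3pm) (3pm,4pm,5pm,4pm) (3pm,4pm,5pm,5pm) (3pm,5pm,4pm,2pm) (3pm,5pm,4pm,3pm) (3pm,5pm,4pm,4pm) (3pm,5pm,4pm,5pm) (3pm,5pm,5pm,2pm) (3pm,5pm,5pm,3pm) (3pm,5pm,5pm,4pm) (3pm,5pm,5pm,5pm) (4pm,5pm,5pm,2pm) (4pm,5pm,5pm,3pm) (4pm,5pm,5pm,4pm) (4pm,5pm,5pm,5pm) — 20.
Hiring=3pm: (4pm,5pm,5pm,2pm) (4pm,5pm,5pm,3pm) (4pm,5pm,5pm,4pm) (4pm,5pm,5pm,5pm) — 4.
Summing: 20 + 4 = 24.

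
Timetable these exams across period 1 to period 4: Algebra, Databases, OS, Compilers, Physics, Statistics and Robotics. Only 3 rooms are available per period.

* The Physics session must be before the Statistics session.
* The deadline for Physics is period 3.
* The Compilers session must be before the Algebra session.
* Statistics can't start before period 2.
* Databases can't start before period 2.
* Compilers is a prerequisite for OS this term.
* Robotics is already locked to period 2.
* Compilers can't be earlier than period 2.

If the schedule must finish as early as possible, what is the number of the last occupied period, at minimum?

3

The precedence chain requires at least 2 distinct periods.
With at most 3 per period and 7 exams, at least 3 periods are needed.
Propagating the time windows through the other constraints, Algebra can't land before period 3, so the schedule must run through at least period 3.
3 works (last occupied period: period 3): for example Compilers -> period 2; Robotics -> period 2; OS -> period 3; Algebra -> period 3; Statistics -> period 2; Physics -> period 1; Databases -> period 3.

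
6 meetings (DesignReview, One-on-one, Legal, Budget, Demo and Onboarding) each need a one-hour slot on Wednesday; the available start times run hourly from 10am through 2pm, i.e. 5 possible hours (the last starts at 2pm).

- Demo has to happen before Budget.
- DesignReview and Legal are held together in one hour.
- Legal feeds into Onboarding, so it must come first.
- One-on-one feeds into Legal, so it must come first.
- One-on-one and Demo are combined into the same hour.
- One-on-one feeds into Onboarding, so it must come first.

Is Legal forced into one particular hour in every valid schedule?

Legal can be 11am (e.g. Legal=11am; One-on-one=10am; Demo=10am; DesignReview=11am; Onboarding=12pm; Budget=11am) or 12pm (e.g. Budget in 11am, Demo in 10am, One-on-one in 10am, DesignReview in 12pm, Legal in 12pm, Onboarding in 1pm).

No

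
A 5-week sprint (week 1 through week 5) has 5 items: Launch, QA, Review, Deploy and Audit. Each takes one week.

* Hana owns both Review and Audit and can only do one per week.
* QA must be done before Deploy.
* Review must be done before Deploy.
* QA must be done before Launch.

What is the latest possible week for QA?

Downstream work caps QA at week 4.
QA at week 4 is achievable: Audit=week 2; Launch=week 5; Review=week 1; QA=week 4; Deploy=week 5.

week 4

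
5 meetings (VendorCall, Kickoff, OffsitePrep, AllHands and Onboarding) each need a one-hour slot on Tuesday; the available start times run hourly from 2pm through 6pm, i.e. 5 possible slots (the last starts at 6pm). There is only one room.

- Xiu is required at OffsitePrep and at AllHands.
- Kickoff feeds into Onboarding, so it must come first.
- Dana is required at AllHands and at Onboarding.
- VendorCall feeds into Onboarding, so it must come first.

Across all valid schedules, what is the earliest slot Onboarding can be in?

Precedence pushes Onboarding to at least 3pm.
Onboarding at 4pm is achievable: Kickoff=3pm; VendorCall=2pm; AllHands=6pm; Onboarding=4pm; OffsitePrep=5pm.
Nothing earlier works — the conflict and capacity constraints rule out every slot before 4pm.

4pm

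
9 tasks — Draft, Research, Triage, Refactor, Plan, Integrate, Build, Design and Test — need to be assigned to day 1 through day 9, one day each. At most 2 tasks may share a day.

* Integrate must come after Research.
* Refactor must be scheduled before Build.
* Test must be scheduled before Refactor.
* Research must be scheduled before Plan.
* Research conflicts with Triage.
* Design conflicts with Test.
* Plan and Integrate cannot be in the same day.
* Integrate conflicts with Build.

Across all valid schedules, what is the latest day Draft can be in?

Draft at day 9 is achievable: Build -> day 4; Triage -> day 3; Refactor -> day 2; Integrate -> day 3; Plan -> day 2; Design -> day 4; Test -> day 1; Research -> day 1; Draft -> day 9.

day 9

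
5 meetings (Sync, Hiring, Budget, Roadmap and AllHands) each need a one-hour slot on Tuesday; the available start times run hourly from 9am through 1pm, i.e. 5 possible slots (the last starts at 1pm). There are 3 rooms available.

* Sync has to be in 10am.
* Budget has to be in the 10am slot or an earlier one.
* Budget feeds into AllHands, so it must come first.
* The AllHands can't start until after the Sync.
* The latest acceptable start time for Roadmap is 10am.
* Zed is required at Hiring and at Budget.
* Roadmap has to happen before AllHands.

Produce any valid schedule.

Sync in 10am; Roadmap in 9am; Hiring in 10am; Budget in 9am; AllHands in 11am

Checking: Roadmap(9am) before AllHands(11am); Budget(9am) before AllHands(11am); Sync(10am) before AllHands(11am); Hiring(10am) != Budget(9am); Sync=10am in [10am,10am]; Budget=9am in [9am,10am]; Roadmap=9am in [9am,10am]; max 2 per slot (cap 3).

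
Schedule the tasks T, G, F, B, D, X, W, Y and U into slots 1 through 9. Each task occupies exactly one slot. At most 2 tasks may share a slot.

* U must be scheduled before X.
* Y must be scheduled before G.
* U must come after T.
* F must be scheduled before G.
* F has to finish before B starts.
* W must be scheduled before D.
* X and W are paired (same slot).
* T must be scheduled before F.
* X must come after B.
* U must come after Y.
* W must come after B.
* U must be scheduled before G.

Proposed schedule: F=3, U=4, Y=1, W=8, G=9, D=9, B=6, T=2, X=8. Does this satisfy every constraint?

W must be scheduled before D — holds.
U must come after Y — holds.
At most 2 tasks may share a slot — holds.
X and W are paired (same slot) — holds.
U must be scheduled before G — holds.
U must be scheduled before X — holds.
W must come after B — holds.
U must come after T — holds.
F has to finish before B starts — holds.
X must come after B — holds.
Y must be scheduled before G — holds.
T must be scheduled before F — holds.
F must be scheduled before G — holds.

Yes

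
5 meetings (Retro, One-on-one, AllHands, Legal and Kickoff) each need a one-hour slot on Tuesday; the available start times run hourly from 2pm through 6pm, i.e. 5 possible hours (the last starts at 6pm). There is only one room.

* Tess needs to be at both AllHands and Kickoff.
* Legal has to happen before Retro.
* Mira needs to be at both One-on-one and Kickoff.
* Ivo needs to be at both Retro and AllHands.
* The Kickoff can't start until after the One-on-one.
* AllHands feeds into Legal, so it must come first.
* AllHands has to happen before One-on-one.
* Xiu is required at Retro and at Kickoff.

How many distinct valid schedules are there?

6

Splitting on Retro: it can be 4pm (1), 5pm (2), 6pm (3). Listing each branch's schedules as (One-on-one, AllHands, Legal, Kickoff):
Retro=4pm: (5pm,2pm,3pm,6pm) — 1.
Retro=5pm: (3pm,2pm,4pm,6pm) (4pm,2pm,3pm,6pm) — 2.
Retro=6pm: (3pm,2pm,4pm,5pm) (3pm,2pm,5pm,4pm) (4pm,2pm,3pm,5pm) — 3.
Summing: 1 + 2 + 3 = 6.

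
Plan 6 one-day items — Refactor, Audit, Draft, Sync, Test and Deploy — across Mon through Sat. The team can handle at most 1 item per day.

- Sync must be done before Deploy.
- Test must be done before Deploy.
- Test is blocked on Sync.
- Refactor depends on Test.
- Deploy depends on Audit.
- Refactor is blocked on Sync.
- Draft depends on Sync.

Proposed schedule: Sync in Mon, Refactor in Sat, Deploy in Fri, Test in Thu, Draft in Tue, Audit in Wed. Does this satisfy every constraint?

Draft depends on Sync — holds.
Refactor depends on Test — holds.
Refactor is blocked on Sync — holds.
Test is blocked on Sync — holds.
Test must be done before Deploy — holds.
The team can handle at most 1 item per day — holds.
Deploy depends on Audit — holds.
Sync must be done before Deploy — holds.

Valid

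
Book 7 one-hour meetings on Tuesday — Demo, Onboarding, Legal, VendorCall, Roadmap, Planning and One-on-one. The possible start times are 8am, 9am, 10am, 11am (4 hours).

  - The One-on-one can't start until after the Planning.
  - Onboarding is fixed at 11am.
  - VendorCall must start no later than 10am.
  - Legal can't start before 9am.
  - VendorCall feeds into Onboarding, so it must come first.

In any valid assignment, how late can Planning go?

10am

Downstream work caps Planning at 10am.
Planning at 10am is achievable: VendorCall in 8am, Roadmap in 8am, Onboarding in 11am, Planning in 10am, Legal in 9am, Demo in 8am, One-on-one in 11am.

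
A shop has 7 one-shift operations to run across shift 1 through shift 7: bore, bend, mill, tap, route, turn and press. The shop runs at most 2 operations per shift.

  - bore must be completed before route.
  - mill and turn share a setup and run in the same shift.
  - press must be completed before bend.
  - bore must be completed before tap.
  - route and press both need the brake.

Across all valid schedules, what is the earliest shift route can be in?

Precedence pushes route to at least shift 2.
route at shift 2 is achievable: turn -> shift 4, tap -> shift 3, mill -> shift 4, press -> shift 1, bore -> shift 1, bend -> shift 2, route -> shift 2.

shift 2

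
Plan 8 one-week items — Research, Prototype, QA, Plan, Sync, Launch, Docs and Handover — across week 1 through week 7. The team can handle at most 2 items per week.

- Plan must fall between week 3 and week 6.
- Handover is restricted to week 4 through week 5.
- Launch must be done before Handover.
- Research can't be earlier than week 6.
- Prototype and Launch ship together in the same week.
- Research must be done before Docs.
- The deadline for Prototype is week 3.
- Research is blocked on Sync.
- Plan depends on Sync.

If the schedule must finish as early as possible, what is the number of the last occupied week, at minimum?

The precedence chain requires at least 3 distinct weeks.
With at most 2 per week and 8 tasks, at least 4 weeks are needed.
Propagating the time windows through the other constraints, Docs can't land before week 7, so the schedule must run through at least week 7.
7 works (last occupied week: week 7): for example Handover=week 4, Plan=week 3, Docs=week 7, Sync=week 2, QA=week 2, Research=week 6, Prototype=week 1, Launch=week 1.

7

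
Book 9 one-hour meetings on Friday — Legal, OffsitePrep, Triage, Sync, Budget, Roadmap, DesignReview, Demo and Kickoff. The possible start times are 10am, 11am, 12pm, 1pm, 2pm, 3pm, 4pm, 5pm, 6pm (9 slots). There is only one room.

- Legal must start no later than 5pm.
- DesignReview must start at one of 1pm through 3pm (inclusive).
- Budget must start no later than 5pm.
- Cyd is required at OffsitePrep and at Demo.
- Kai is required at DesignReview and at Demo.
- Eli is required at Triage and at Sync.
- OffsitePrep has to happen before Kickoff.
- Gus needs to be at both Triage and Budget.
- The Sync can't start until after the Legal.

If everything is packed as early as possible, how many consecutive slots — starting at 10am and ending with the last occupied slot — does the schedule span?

9

The precedence chain requires at least 2 distinct slots.
With at most 1 per slot and 9 meetings, at least 9 slots are needed.
DesignReview can't be placed before 1pm — that is slot 4 counting from 10am — so the schedule must run through at least 4 slots.
9 works (last occupied slot: 6pm): for example OffsitePrep in 12pm, Sync in 2pm, Kickoff in 3pm, Budget in 11am, DesignReview in 1pm, Demo in 6pm, Roadmap in 5pm, Legal in 10am, Triage in 4pm.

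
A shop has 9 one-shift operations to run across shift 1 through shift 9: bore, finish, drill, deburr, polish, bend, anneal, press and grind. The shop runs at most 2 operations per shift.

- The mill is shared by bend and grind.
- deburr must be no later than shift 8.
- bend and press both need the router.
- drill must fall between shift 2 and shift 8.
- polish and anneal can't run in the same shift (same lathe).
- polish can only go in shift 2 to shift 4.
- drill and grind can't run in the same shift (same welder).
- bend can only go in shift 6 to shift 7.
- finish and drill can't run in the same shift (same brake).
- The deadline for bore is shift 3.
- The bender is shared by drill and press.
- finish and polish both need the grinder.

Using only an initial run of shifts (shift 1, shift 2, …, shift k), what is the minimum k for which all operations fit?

With at most 2 per shift and 9 operations, at least 5 shifts are needed.
bend can't be placed before shift 6, so the schedule must run through at least shift 6.
6 works (last occupied shift: shift 6): for example bend=shift 6; anneal=shift 3; deburr=shift 3; press=shift 4; drill=shift 2; bore=shift 1; grind=shift 4; polish=shift 2; finish=shift 1.

6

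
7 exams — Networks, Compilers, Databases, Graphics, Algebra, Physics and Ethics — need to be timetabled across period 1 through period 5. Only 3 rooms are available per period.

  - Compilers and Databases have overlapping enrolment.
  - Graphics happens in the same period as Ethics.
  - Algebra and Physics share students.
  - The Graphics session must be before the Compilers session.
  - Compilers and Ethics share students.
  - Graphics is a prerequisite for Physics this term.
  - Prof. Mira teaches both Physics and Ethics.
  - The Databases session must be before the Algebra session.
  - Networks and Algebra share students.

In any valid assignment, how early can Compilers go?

period 2

Precedence pushes Compilers to at least period 2.
Compilers at period 2 is achievable: Compilers in period 2; Networks in period 3; Ethics in period 1; Algebra in period 2; Physics in period 3; Graphics in period 1; Databases in period 1.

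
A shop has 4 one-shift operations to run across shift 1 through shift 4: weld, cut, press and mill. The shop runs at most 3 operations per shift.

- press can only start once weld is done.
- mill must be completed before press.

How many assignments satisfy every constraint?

56

Splitting on weld: it can be shift 1 (24), shift 2 (20), shift 3 (12). Listing each branch's schedules as (cut, press, mill) by shift number:
weld=shift 1: (1,2,1) (1,3,1) (1,3,2) (1,4,1) (1,4,2) (1,4,3) (2,2,1) (2,3,1) (2,3,2) (2,4,1) (2,4,2) (2,4,3) (3,2,1) (3,3,1) (3,3,2) (3,4,1) (3,4,2) (3,4,3) (4,2,1) (4,3,1) (4,3,2) (4,4,1) (4,4,2) (4,4,3) — 24.
weld=shift 2: (1,3,1) (1,3,2) (1,4,1) (1,4,2) (1,4,3) (2,3,1) (2,3,2) (2,4,1) (2,4,2) (2,4,3) (3,3,1) (3,3,2) (3,4,1) (3,4,2) (3,4,3) (4,3,1) (4,3,2) (4,4,1) (4,4,2) (4,4,3) — 20.
weld=shift 3: (1,4,1) (1,4,2) (1,4,3) (2,4,1) (2,4,2) (2,4,3) (3,4,1) (3,4,2) (3,4,3) (4,4,1) (4,4,2) (4,4,3) — 12.
Summing: 24 + 20 + 12 = 56.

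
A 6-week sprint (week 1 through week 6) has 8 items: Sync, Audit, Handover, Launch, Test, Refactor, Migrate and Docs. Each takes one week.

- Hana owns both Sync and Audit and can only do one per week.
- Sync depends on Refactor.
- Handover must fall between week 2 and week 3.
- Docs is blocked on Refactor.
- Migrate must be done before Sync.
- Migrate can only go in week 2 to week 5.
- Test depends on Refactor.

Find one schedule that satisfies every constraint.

Handover=week 2, Test=week 2, Migrate=week 2, Launch=week 1, Audit=week 1, Refactor=week 1, Sync=week 3, Docs=week 2

Checking: Refactor(week 1) before Docs(week 2); Refactor(week 1) before Sync(week 3); Migrate(week 2) before Sync(week 3); Refactor(week 1) before Test(week 2); Sync(week 3) != Audit(week 1); Handover=week 2 in [week 2,week 3]; Migrate=week 2 in [week 2,week 5].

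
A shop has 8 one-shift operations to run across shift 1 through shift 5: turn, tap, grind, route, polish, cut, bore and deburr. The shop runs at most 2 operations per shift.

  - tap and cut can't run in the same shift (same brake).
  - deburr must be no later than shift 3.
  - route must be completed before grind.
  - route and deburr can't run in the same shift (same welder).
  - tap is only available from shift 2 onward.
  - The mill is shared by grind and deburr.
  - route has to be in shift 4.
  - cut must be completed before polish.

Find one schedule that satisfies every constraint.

route in shift 4, turn in shift 3, deburr in shift 1, polish in shift 2, cut in shift 1, grind in shift 5, bore in shift 3, tap in shift 2

Checking: route(shift 4) before grind(shift 5); cut(shift 1) before polish(shift 2); route(shift 4) != deburr(shift 1); tap(shift 2) != cut(shift 1); grind(shift 5) != deburr(shift 1); deburr=shift 1 in [shift 1,shift 3]; route=shift 4 in [shift 4,shift 4]; tap=shift 2 in [shift 2,shift 5]; max 2 per shift (cap 2).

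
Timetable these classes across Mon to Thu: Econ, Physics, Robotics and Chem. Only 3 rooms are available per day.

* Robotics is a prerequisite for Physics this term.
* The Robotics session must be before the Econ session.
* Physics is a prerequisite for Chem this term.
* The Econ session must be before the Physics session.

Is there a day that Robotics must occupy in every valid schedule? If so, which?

Downstream work caps Robotics at Mon.
So Robotics is pinned to Mon.

Mon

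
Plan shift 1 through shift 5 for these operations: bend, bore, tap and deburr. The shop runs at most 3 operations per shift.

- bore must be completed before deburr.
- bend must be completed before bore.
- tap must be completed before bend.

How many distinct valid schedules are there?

Splitting on bend: it can be shift 2 (3), shift 3 (2). Listing each branch's schedules as (bore, tap, deburr) by shift number:
bend=shift 2: (3,1,4) (3,1,5) (4,1,5) — 3.
bend=shift 3: (4,1,5) (4,2,5) — 2.
Summing: 3 + 2 = 5.

5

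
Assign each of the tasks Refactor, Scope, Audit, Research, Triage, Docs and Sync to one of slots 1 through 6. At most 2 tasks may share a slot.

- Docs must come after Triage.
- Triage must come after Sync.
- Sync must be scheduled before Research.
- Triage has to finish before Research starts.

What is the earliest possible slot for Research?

3

Precedence pushes Research to at least 3.
Research at 3 is achievable: Scope -> 2; Sync -> 1; Triage -> 2; Refactor -> 1; Research -> 3; Docs -> 3; Audit -> 4.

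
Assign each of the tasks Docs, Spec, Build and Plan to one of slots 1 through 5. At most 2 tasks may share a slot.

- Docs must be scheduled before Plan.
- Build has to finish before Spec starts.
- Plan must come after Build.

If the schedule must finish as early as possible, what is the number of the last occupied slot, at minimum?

slot 2

The precedence chain requires at least 2 distinct slots.
With at most 2 per slot and 4 tasks, at least 2 slots are needed.
2 works (last occupied slot: 2): for example Docs=1; Spec=2; Plan=2; Build=1.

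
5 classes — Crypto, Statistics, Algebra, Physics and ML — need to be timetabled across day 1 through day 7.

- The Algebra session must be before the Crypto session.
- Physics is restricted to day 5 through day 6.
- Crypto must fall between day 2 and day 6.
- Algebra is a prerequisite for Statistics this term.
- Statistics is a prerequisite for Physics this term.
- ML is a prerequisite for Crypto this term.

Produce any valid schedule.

Crypto in day 2; Statistics in day 2; Physics in day 5; ML in day 1; Algebra in day 1

Checking: Algebra(day 1) before Crypto(day 2); Statistics(day 2) before Physics(day 5); Algebra(day 1) before Statistics(day 2); ML(day 1) before Crypto(day 2); Crypto=day 2 in [day 2,day 6]; Physics=day 5 in [day 5,day 6].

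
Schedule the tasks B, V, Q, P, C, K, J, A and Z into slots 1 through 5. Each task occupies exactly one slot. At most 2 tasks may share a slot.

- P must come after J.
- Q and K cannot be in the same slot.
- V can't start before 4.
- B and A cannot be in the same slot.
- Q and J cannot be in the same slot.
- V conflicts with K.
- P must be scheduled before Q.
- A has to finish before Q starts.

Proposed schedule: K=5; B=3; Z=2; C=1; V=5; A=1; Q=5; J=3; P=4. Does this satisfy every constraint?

Invalid. V conflicts with K.

At most 2 tasks may share a slot — violated.
Q and K cannot be in the same slot — violated.
Q and J cannot be in the same slot — holds.
V conflicts with K — violated.
V can't start before 4 — holds.
B and A cannot be in the same slot — holds.
P must be scheduled before Q — holds.
A has to finish before Q starts — holds.
P must come after J — holds.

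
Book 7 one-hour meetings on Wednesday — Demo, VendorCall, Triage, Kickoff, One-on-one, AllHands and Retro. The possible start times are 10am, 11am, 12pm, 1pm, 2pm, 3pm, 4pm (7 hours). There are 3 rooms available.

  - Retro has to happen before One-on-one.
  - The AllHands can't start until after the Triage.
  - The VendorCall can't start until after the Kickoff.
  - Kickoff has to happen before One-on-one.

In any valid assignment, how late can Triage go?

3pm

Downstream work caps Triage at 3pm.
Triage at 3pm is achievable: One-on-one in 11am, Retro in 10am, VendorCall in 11am, Triage in 3pm, AllHands in 4pm, Demo in 10am, Kickoff in 10am.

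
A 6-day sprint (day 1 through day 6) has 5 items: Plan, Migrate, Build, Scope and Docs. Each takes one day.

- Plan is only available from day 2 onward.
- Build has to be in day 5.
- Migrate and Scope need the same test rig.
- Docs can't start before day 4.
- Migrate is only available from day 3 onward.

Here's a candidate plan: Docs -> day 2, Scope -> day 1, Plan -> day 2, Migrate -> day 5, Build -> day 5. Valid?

Invalid. Docs can't start before day 4.

Build has to be in day 5 — holds.
Migrate and Scope need the same test rig — holds.
Plan is only available from day 2 onward — holds.
Docs can't start before day 4 — violated.
Migrate is only available from day 3 onward — holds.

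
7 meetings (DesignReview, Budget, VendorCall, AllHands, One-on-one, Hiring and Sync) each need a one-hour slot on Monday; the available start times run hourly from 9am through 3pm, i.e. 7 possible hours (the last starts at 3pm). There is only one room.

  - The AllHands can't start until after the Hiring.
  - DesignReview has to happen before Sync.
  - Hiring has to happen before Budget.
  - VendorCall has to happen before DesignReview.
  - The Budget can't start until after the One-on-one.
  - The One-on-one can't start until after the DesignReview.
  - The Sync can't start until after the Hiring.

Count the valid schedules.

Splitting on DesignReview: it can be 10am (18), 11am (24), 12pm (9). Listing each branch's schedules as (Budget, VendorCall, AllHands, One-on-one, Hiring, Sync):
DesignReview=10am: (1pm,9am,2pm,11am,12pm,3pm) (1pm,9am,2pm,12pm,11am,3pm) (1pm,9am,3pm,11am,12pm,2pm) (1pm,9am,3pm,12pm,11am,2pm) (2pm,9am,12pm,1pm,11am,3pm) (2pm,9am,1pm,11am,12pm,3pm) (2pm,9am,1pm,12pm,11am,3pm) (2pm,9am,3pm,11am,12pm,1pm) (2pm,9am,3pm,12pm,11am,1pm) (2pm,9am,3pm,1pm,11am,12pm) (3pm,9am,12pm,1pm,11am,2pm) (3pm,9am,12pm,2pm,11am,1pm) (3pm,9am,1pm,11am,12pm,2pm) (3pm,9am,1pm,12pm,11am,2pm) (3pm,9am,1pm,2pm,11am,12pm) (3pm,9am,2pm,11am,12pm,1pm) (3pm,9am,2pm,12pm,11am,1pm) (3pm,9am,2pm,1pm,11am,12pm) — 18.
DesignReview=11am: (1pm,9am,2pm,12pm,10am,3pm) (1pm,9am,3pm,12pm,10am,2pm) (1pm,10am,2pm,12pm,9am,3pm) (1pm,10am,3pm,12pm,9am,2pm) (2pm,9am,12pm,1pm,10am,3pm) (2pm,9am,1pm,12pm,10am,3pm) (2pm,9am,3pm,12pm,10am,1pm) (2pm,9am,3pm,1pm,10am,12pm) (2pm,10am,12pm,1pm,9am,3pm) (2pm,10am,1pm,12pm,9am,3pm) (2pm,10am,3pm,12pm,9am,1pm) (2pm,10am,3pm,1pm,9am,12pm) (3pm,9am,12pm,1pm,10am,2pm) (3pm,9am,12pm,2pm,10am,1pm) (3pm,9am,1pm,12pm,10am,2pm) (3pm,9am,1pm,2pm,10am,12pm) (3pm,9am,2pm,12pm,10am,1pm) (3pm,9am,2pm,1pm,10am,12pm) (3pm,10am,12pm,1pm,9am,2pm) (3pm,10am,12pm,2pm,9am,1pm) (3pm,10am,1pm,12pm,9am,2pm) (3pm,10am,1pm,2pm,9am,12pm) (3pm,10am,2pm,12pm,9am,1pm) (3pm,10am,2pm,1pm,9am,12pm) — 24.
DesignReview=12pm: (2pm,9am,11am,1pm,10am,3pm) (2pm,10am,11am,1pm,9am,3pm) (2pm,11am,10am,1pm,9am,3pm) (3pm,9am,11am,1pm,10am,2pm) (3pm,9am,11am,2pm,10am,1pm) (3pm,10am,11am,1pm,9am,2pm) (3pm,10am,11am,2pm,9am,1pm) (3pm,11am,10am,1pm,9am,2pm) (3pm,11am,10am,2pm,9am,1pm) — 9.
Summing: 18 + 24 + 9 = 51.

51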